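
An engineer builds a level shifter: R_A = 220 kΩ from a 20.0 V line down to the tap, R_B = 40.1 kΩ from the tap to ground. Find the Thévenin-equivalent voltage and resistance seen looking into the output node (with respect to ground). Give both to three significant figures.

V_th = 3.08 V, R_th = 33.9 kΩ

V_th is the open-circuit tap voltage: 20.0 × 40.1/(220 + 40.1) = 3.08 V.
With the supply zeroed, R_A and R_B appear in parallel from the tap: R_th = R_A‖R_B = (220 × 40.1)/260.1 = 33.9 kΩ.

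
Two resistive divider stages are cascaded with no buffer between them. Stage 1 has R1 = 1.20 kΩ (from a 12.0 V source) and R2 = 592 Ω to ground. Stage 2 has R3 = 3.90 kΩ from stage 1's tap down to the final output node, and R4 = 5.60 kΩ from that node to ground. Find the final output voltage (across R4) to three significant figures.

Stage 2 presents R3+R4 = 9500 Ω as a load on stage 1's tap.
Stage 1's lower leg becomes R2‖(R3+R4) = 557.3 Ω, so V_mid = 12.0 × 557.3/1757 = 3.805 V.
Stage 2 is itself unloaded: V_out = V_mid × R4/(R3+R4) = 3.805 × 5600/9500 = 2.24 V.

V_out ≈ 2.24 V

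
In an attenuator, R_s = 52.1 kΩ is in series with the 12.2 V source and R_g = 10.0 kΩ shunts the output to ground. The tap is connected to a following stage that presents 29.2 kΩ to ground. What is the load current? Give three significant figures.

I_L ≈ 0.0523 mA

R_g‖R_L = 7.449 kΩ; V_out = 12.2 × 7.449/59.55 = 1.526 V.
I_L = V_out / R_L = 1.526 / 29.2 kΩ = 0.0523 mA.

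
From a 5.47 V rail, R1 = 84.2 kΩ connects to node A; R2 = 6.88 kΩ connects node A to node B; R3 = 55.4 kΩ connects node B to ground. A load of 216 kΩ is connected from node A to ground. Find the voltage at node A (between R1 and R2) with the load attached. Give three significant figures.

Below node A the series string R2+R3 = 62.28 kΩ sits in parallel with the 216 kΩ load: 48.34 kΩ.
V_A = 5.47 × 48.34/(84.2 + 48.34) = 2.00 V.

V ≈ 2.00 V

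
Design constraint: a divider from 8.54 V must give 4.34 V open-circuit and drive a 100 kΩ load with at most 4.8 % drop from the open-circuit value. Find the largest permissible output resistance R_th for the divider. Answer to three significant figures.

Loading drop = R_th/(R_th + R_L) ≤ 0.0480, so R_th ≤ R_L · ε/(1−ε) = 100 kΩ × 0.0480/0.9520 = 5.04 kΩ.
(Any R1, R2 with R2/(R1+R2) = 0.508 and R1‖R2 ≤ 5.04 kΩ will meet the spec.)

R_th ≤ 5.04 kΩ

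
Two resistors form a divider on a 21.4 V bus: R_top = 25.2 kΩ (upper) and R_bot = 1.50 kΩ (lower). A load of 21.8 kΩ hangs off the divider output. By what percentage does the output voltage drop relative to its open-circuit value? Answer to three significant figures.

6.10 %

The divider's output (Thévenin) resistance is R_top‖R_bot = 1.416 kΩ.
Fractional drop under load = R_th/(R_th + R_L) = 1.416 / (1.416 + 21.8) = 0.06098.
So the output falls by 6.10 %.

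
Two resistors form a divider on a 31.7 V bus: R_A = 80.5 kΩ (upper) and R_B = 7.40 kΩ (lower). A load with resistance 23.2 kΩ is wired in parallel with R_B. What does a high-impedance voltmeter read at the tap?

V_out ≈ 2.07 V

The load sits in parallel with R_B: R_B‖R_L = (7.40 × 23.2) / (7.40 + 23.2) = 5.610 kΩ.
V_out = 31.7 × 5.610 / (80.5 + 5.610) = 31.7 × 5.610/86.11 = 2.07 V.
(Unloaded it would have been 2.67 V.)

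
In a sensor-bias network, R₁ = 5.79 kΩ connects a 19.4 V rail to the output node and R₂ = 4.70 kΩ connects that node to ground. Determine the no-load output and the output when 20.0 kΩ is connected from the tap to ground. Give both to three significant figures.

Unloaded: 8.69 V; loaded: 7.69 V

Open-circuit: V = 19.4 × 4.70/(5.79 + 4.70) = 8.69 V.
With the load, R₂ becomes R₂‖R_L = 3.806 kΩ, so V = 19.4 × 3.806/9.596 = 7.69 V.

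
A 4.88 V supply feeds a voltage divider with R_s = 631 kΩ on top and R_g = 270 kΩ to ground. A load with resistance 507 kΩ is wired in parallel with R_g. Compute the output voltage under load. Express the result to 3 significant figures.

The load sits in parallel with R_g: R_g‖R_L = (270 × 507) / (270 + 507) = 176.2 kΩ.
V_out = 4.88 × 176.2 / (631 + 176.2) = 4.88 × 176.2/807.2 = 1.07 V.

V_out ≈ 1.07 V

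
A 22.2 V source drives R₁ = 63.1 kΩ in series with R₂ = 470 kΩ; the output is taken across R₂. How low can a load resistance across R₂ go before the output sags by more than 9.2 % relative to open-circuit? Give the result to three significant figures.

Output resistance R_th = R₁‖R₂ = (63.1 × 470)/533.1 = 55.63 kΩ.
The fractional drop is R_th/(R_th + R_L); requiring this ≤ 0.0920 gives R_L ≥ R_th(1/0.0920 − 1) = 55.63 × 9.870 = 549 kΩ.

R_L(min) ≈ 549 kΩ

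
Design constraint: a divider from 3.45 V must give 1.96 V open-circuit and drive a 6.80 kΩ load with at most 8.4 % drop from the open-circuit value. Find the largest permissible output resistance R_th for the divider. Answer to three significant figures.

R_th ≤ 624 Ω

Loading drop = R_th/(R_th + R_L) ≤ 0.0840, so R_th ≤ R_L · ε/(1−ε) = 6.80 kΩ × 0.0840/0.9160 = 624 Ω.
(Any R1, R2 with R2/(R1+R2) = 0.568 and R1‖R2 ≤ 624 Ω will meet the spec.)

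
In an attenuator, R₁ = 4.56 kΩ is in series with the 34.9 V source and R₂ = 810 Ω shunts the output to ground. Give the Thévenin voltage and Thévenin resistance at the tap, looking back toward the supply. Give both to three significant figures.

V_th is the open-circuit tap voltage: 34.9 × 810/(4560 + 810) = 5.26 V.
With the supply zeroed, R₁ and R₂ appear in parallel from the tap: R_th = R₁‖R₂ = (4560 × 810)/5370 = 688 Ω.

V_th = 5.26 V, R_th = 688 Ω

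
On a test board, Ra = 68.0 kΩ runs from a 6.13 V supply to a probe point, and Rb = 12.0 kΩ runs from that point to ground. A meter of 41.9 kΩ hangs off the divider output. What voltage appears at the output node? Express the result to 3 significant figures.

V_out ≈ 0.739 V

The load sits in parallel with Rb: Rb‖R_L = (12.0 × 41.9) / (12.0 + 41.9) = 9.328 kΩ.
V_out = 6.13 × 9.328 / (68.0 + 9.328) = 6.13 × 9.328/77.33 = 0.739 V.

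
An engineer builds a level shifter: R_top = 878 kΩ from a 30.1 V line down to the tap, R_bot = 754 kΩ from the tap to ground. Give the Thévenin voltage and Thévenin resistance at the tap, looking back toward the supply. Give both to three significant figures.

V_th is the open-circuit tap voltage: 30.1 × 754/(878 + 754) = 13.9 V.
With the supply zeroed, R_top and R_bot appear in parallel from the tap: R_th = R_top‖R_bot = (878 × 754)/1632 = 406 kΩ.

V_th = 13.9 V, R_th = 406 kΩ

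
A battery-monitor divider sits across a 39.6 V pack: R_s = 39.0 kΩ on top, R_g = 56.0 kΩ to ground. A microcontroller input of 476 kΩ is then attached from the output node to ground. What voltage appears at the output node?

The load sits in parallel with R_g: R_g‖R_L = (56.0 × 476) / (56.0 + 476) = 50.11 kΩ.
V_out = 39.6 × 50.11 / (39.0 + 50.11) = 39.6 × 50.11/89.11 = 22.3 V.
(Unloaded it would have been 23.3 V.)

V_out ≈ 22.3 V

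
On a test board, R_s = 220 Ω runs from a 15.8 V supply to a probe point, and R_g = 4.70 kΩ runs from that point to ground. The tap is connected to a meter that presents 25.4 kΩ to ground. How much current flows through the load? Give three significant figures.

I_L ≈ 0.589 mA

R_g‖R_L = 3966 Ω; V_out = 15.8 × 3966/4186 = 14.97 V.
I_L = V_out / R_L = 14.97 / 25.4 kΩ = 0.589 mA.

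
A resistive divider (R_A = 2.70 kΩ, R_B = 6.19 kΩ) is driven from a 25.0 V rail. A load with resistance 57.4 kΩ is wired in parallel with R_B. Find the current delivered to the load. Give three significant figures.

I_L ≈ 0.294 mA

R_B‖R_L = 5.587 kΩ; V_out = 25.0 × 5.587/8.287 = 16.86 V.
I_L = V_out / R_L = 16.86 / 57.4 kΩ = 0.294 mA.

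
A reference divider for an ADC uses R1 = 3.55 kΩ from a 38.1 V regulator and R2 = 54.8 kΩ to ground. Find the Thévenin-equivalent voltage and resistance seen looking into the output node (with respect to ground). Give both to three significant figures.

V_th = 35.8 V, R_th = 3.33 kΩ

V_th is the open-circuit tap voltage: 38.1 × 54.8/(3.55 + 54.8) = 35.8 V.
With the supply zeroed, R1 and R2 appear in parallel from the tap: R_th = R1‖R2 = (3.55 × 54.8)/58.35 = 3.33 kΩ.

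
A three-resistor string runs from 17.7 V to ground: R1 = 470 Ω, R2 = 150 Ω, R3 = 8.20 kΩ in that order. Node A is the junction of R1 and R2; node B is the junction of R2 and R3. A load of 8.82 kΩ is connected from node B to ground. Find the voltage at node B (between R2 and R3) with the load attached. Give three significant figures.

V ≈ 15.4 V

At node B, R3 is in parallel with the load: R3‖R_L = 4249 Ω.
Below node A the resistance is R2 + (R3‖R_L) = 4399 Ω, so V_A = 17.7 × 4399/4869 = 15.99 V.
Then V_B = V_A × (R3‖R_L)/(R2 + R3‖R_L) = 15.99 × 4249/4399 = 15.4 V.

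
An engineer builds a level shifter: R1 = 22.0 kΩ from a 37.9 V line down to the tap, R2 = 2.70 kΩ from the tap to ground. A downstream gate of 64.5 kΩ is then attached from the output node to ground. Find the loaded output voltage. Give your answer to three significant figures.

V_out ≈ 3.99 V

The load sits in parallel with R2: R2‖R_L = (2.70 × 64.5) / (2.70 + 64.5) = 2.592 kΩ.
V_out = 37.9 × 2.592 / (22.0 + 2.592) = 37.9 × 2.592/24.59 = 3.99 V.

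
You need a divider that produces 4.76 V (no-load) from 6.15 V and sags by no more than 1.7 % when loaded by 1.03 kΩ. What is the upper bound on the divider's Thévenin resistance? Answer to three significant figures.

R_th ≤ 17.8 Ω

Loading drop = R_th/(R_th + R_L) ≤ 0.0170, so R_th ≤ R_L · ε/(1−ε) = 1.03 kΩ × 0.0170/0.9830 = 17.8 Ω.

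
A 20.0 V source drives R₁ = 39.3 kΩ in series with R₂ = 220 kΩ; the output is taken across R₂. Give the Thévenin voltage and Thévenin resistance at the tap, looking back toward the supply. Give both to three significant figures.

V_th = 17.0 V, R_th = 33.3 kΩ

V_th is the open-circuit tap voltage: 20.0 × 220/(39.3 + 220) = 17.0 V.
With the supply zeroed, R₁ and R₂ appear in parallel from the tap: R_th = R₁‖R₂ = (39.3 × 220)/259.3 = 33.3 kΩ.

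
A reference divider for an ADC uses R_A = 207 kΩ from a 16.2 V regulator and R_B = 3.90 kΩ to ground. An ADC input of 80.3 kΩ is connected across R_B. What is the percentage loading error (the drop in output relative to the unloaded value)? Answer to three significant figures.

4.55 %

The divider's output (Thévenin) resistance is R_A‖R_B = 3.828 kΩ.
Fractional drop under load = R_th/(R_th + R_L) = 3.828 / (3.828 + 80.3) = 0.04550.
So the output falls by 4.55 %.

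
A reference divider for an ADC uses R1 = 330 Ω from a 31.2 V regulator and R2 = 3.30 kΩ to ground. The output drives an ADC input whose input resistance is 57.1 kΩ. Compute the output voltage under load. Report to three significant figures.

V_out ≈ 28.2 V

The load sits in parallel with R2: R2‖R_L = (3300 × 57100) / (3300 + 57100) = 3120 Ω.
V_out = 31.2 × 3120 / (330 + 3120) = 31.2 × 3120/3450 = 28.2 V.
(Unloaded it would have been 28.4 V.)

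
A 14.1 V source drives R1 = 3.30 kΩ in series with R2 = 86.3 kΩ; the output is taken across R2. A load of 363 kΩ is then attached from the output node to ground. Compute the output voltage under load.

The load sits in parallel with R2: R2‖R_L = (86.3 × 363) / (86.3 + 363) = 69.72 kΩ.
V_out = 14.1 × 69.72 / (3.30 + 69.72) = 14.1 × 69.72/73.02 = 13.5 V.

V_out ≈ 13.5 V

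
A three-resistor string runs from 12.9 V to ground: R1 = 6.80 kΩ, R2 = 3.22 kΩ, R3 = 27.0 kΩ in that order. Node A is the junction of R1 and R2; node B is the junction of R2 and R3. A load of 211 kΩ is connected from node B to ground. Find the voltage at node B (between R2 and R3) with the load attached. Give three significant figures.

At node B, R3 is in parallel with the load: R3‖R_L = 23.94 kΩ.
Below node A the resistance is R2 + (R3‖R_L) = 27.16 kΩ, so V_A = 12.9 × 27.16/33.96 = 10.32 V.
Then V_B = V_A × (R3‖R_L)/(R2 + R3‖R_L) = 10.32 × 23.94/27.16 = 9.09 V.

V ≈ 9.09 V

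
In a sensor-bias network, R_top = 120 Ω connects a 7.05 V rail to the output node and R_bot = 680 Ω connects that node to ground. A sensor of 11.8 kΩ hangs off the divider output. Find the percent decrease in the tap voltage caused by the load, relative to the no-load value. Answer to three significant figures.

0.857 %

The divider's output (Thévenin) resistance is R_top‖R_bot = 102.0 Ω.
Fractional drop under load = R_th/(R_th + R_L) = 102.0 / (102.0 + 11800) = 0.008570.
So the output falls by 0.857 %.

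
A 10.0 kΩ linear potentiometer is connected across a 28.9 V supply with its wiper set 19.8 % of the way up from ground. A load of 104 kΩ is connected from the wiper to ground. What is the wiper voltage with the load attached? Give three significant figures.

The wiper splits the pot into (1−α)R = 8.020 kΩ above and αR = 1.980 kΩ below.
Lower section ‖ load = 1.943 kΩ.
V_wiper = 28.9 × 1.943/(8.020 + 1.943) = 5.64 V.

V ≈ 5.64 V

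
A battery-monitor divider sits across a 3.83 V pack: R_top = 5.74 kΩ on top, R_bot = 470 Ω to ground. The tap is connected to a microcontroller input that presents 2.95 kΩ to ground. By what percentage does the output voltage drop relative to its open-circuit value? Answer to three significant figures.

12.8 %

The divider's output (Thévenin) resistance is R_top‖R_bot = 434.4 Ω.
Fractional drop under load = R_th/(R_th + R_L) = 434.4 / (434.4 + 2950) = 0.1284.
So the output falls by 12.8 %.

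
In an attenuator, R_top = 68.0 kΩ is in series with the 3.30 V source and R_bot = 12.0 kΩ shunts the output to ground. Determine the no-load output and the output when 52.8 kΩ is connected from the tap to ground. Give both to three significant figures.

Unloaded: 0.495 V; loaded: 0.415 V

Open-circuit: V = 3.30 × 12.0/(68.0 + 12.0) = 0.495 V.
With the load, R_bot becomes R_bot‖R_L = 9.778 kΩ, so V = 3.30 × 9.778/77.78 = 0.415 V.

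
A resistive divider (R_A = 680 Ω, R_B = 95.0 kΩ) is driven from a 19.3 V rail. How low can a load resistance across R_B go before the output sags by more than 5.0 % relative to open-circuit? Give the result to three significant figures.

R_L(min) ≈ 12.8 kΩ

Output resistance R_th = R_A‖R_B = (680 × 95000)/95680 = 675.2 Ω.
The fractional drop is R_th/(R_th + R_L); requiring this ≤ 0.0500 gives R_L ≥ R_th(1/0.0500 − 1) = 675.2 × 19.00 = 12.8 kΩ.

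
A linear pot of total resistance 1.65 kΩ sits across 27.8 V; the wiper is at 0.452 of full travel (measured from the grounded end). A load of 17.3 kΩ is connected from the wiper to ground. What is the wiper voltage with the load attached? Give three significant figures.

V ≈ 12.3 V

The wiper splits the pot into (1−α)R = 904.2 Ω above and αR = 745.8 Ω below.
Lower section ‖ load = 715.0 Ω.
V_wiper = 27.8 × 715.0/(904.2 + 715.0) = 12.3 V.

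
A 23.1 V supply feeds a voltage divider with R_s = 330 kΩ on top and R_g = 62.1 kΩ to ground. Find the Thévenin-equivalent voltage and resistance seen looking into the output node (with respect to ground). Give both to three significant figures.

V_th = 3.66 V, R_th = 52.3 kΩ

V_th is the open-circuit tap voltage: 23.1 × 62.1/(330 + 62.1) = 3.66 V.
With the supply zeroed, R_s and R_g appear in parallel from the tap: R_th = R_s‖R_g = (330 × 62.1)/392.1 = 52.3 kΩ.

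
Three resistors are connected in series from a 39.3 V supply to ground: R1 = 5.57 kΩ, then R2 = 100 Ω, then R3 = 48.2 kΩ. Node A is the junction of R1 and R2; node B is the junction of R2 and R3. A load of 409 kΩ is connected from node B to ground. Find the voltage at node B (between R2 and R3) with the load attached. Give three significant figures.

V ≈ 34.7 V

At node B, R3 is in parallel with the load: R3‖R_L = 43120 Ω.
Below node A the resistance is R2 + (R3‖R_L) = 43220 Ω, so V_A = 39.3 × 43220/48790 = 34.81 V.
Then V_B = V_A × (R3‖R_L)/(R2 + R3‖R_L) = 34.81 × 43120/43220 = 34.7 V.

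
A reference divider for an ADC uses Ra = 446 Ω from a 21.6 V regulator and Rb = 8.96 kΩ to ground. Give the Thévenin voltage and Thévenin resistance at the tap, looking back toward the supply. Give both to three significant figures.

V_th = 20.6 V, R_th = 425 Ω

V_th is the open-circuit tap voltage: 21.6 × 8960/(446 + 8960) = 20.6 V.
With the supply zeroed, Ra and Rb appear in parallel from the tap: R_th = Ra‖Rb = (446 × 8960)/9406 = 425 Ω.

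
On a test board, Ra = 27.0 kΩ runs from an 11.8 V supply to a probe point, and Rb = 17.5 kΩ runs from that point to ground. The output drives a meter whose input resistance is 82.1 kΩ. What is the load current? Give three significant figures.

I_L ≈ 0.0500 mA

Rb‖R_L = 14.43 kΩ; V_out = 11.8 × 14.43/41.43 = 4.109 V.
I_L = V_out / R_L = 4.109 / 82.1 kΩ = 0.0500 mA.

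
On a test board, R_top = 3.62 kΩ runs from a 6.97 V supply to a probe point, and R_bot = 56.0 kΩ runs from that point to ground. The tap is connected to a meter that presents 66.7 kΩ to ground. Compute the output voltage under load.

The load sits in parallel with R_bot: R_bot‖R_L = (56.0 × 66.7) / (56.0 + 66.7) = 30.44 kΩ.
V_out = 6.97 × 30.44 / (3.62 + 30.44) = 6.97 × 30.44/34.06 = 6.23 V.

V_out ≈ 6.23 V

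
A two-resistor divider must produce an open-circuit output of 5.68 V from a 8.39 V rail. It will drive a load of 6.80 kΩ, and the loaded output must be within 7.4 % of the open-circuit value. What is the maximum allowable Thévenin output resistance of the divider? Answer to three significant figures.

Loading drop = R_th/(R_th + R_L) ≤ 0.0740, so R_th ≤ R_L · ε/(1−ε) = 6.80 kΩ × 0.0740/0.9260 = 543 Ω.
(Any R1, R2 with R2/(R1+R2) = 0.677 and R1‖R2 ≤ 543 Ω will meet the spec.)

R_th ≤ 543 Ω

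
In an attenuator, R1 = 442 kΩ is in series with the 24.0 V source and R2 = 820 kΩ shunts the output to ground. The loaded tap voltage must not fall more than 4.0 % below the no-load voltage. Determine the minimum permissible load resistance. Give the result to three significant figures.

Output resistance R_th = R1‖R2 = (442 × 820)/1262 = 287.2 kΩ.
The fractional drop is R_th/(R_th + R_L); requiring this ≤ 0.0400 gives R_L ≥ R_th(1/0.0400 − 1) = 287.2 × 24.00 = 6.89 MΩ.

R_L(min) ≈ 6.89 MΩ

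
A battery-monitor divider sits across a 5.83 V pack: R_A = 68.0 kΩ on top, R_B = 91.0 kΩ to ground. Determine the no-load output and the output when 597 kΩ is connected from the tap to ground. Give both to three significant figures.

Open-circuit: V = 5.83 × 91.0/(68.0 + 91.0) = 3.34 V.
With the load, R_B becomes R_B‖R_L = 78.96 kΩ, so V = 5.83 × 78.96/147.0 = 3.13 V.

Unloaded: 3.34 V; loaded: 3.13 V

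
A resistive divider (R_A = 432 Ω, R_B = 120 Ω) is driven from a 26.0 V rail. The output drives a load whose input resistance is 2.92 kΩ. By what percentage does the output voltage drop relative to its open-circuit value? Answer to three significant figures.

The divider's output (Thévenin) resistance is R_A‖R_B = 93.91 Ω.
Fractional drop under load = R_th/(R_th + R_L) = 93.91 / (93.91 + 2920) = 0.03116.
So the output falls by 3.12 %.

3.12 %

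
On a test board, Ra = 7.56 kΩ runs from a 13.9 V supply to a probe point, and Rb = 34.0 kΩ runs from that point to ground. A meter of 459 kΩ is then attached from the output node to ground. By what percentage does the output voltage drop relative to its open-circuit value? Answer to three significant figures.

The divider's output (Thévenin) resistance is Ra‖Rb = 6.185 kΩ.
Fractional drop under load = R_th/(R_th + R_L) = 6.185 / (6.185 + 459) = 0.01330.
So the output falls by 1.33 %.

1.33 %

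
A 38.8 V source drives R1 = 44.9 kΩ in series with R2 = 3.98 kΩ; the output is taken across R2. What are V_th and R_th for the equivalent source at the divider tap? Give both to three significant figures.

V_th = 3.16 V, R_th = 3.66 kΩ

V_th is the open-circuit tap voltage: 38.8 × 3.98/(44.9 + 3.98) = 3.16 V.
With the supply zeroed, R1 and R2 appear in parallel from the tap: R_th = R1‖R2 = (44.9 × 3.98)/48.88 = 3.66 kΩ.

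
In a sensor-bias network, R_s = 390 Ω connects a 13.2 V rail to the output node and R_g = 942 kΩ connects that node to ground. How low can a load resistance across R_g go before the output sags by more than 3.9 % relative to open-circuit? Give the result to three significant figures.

Output resistance R_th = R_s‖R_g = (390 × 942000)/942400 = 389.8 Ω.
The fractional drop is R_th/(R_th + R_L); requiring this ≤ 0.0390 gives R_L ≥ R_th(1/0.0390 − 1) = 389.8 × 24.64 = 9.61 kΩ.

R_L(min) ≈ 9.61 kΩ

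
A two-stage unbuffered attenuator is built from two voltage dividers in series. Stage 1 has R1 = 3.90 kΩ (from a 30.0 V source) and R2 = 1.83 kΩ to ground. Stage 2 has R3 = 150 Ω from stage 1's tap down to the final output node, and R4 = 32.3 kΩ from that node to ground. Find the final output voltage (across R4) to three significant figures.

Stage 2 presents R3+R4 = 32450 Ω as a load on stage 1's tap.
Stage 1's lower leg becomes R2‖(R3+R4) = 1732 Ω, so V_mid = 30.0 × 1732/5632 = 9.227 V.
Stage 2 is itself unloaded: V_out = V_mid × R4/(R3+R4) = 9.227 × 32300/32450 = 9.18 V.

V_out ≈ 9.18 V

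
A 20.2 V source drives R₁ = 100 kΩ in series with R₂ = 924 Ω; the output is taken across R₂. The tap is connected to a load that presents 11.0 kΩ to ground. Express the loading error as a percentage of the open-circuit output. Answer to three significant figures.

7.68 %

The divider's output (Thévenin) resistance is R₁‖R₂ = 915.5 Ω.
Fractional drop under load = R_th/(R_th + R_L) = 915.5 / (915.5 + 11000) = 0.07684.
So the output falls by 7.68 %.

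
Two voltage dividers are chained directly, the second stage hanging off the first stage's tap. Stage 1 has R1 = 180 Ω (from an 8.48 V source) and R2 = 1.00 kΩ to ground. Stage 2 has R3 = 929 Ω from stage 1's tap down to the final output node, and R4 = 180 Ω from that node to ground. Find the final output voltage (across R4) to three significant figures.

Stage 2 presents R3+R4 = 1109 Ω as a load on stage 1's tap.
Stage 1's lower leg becomes R2‖(R3+R4) = 525.8 Ω, so V_mid = 8.48 × 525.8/705.8 = 6.317 V.
Stage 2 is itself unloaded: V_out = V_mid × R4/(R3+R4) = 6.317 × 180/1109 = 1.03 V.

V_out ≈ 1.03 V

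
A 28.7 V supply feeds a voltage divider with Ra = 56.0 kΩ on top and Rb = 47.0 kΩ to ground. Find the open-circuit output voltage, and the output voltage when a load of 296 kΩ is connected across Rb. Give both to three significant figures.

Open-circuit: V = 28.7 × 47.0/(56.0 + 47.0) = 13.1 V.
With the load, Rb becomes Rb‖R_L = 40.56 kΩ, so V = 28.7 × 40.56/96.56 = 12.1 V.

Unloaded: 13.1 V; loaded: 12.1 V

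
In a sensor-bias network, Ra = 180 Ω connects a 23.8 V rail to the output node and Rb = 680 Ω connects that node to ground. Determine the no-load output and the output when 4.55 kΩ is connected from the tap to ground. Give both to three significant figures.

Unloaded: 18.8 V; loaded: 18.2 V

Open-circuit: V = 23.8 × 680/(180 + 680) = 18.8 V.
With the load, Rb becomes Rb‖R_L = 591.6 Ω, so V = 23.8 × 591.6/771.6 = 18.2 V.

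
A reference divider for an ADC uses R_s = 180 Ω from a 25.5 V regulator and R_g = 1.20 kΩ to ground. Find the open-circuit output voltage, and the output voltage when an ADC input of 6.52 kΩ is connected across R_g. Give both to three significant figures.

Unloaded: 22.2 V; loaded: 21.7 V

Open-circuit: V = 25.5 × 1200/(180 + 1200) = 22.2 V.
With the load, R_g becomes R_g‖R_L = 1013 Ω, so V = 25.5 × 1013/1193 = 21.7 V.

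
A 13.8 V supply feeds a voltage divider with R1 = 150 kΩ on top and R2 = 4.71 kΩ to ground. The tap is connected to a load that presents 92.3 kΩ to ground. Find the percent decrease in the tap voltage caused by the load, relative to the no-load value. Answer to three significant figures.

4.71 %

The divider's output (Thévenin) resistance is R1‖R2 = 4.567 kΩ.
Fractional drop under load = R_th/(R_th + R_L) = 4.567 / (4.567 + 92.3) = 0.04714.
So the output falls by 4.71 %.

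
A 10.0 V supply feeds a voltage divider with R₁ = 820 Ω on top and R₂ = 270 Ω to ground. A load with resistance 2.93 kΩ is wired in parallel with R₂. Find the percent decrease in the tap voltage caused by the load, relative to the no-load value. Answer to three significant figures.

6.48 %

The divider's output (Thévenin) resistance is R₁‖R₂ = 203.1 Ω.
Fractional drop under load = R_th/(R_th + R_L) = 203.1 / (203.1 + 2930) = 0.06483.
So the output falls by 6.48 %.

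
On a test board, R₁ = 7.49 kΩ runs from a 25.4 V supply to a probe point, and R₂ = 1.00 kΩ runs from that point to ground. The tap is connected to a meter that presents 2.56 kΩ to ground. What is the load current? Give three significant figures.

I_L ≈ 0.869 mA

R₂‖R_L = 0.7191 kΩ; V_out = 25.4 × 0.7191/8.209 = 2.225 V.
I_L = V_out / R_L = 2.225 / 2.56 kΩ = 0.869 mA.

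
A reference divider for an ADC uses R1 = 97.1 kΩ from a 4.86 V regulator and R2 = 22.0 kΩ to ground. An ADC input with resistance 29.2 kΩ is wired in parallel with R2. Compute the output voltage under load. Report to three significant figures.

The load sits in parallel with R2: R2‖R_L = (22.0 × 29.2) / (22.0 + 29.2) = 12.55 kΩ.
V_out = 4.86 × 12.55 / (97.1 + 12.55) = 4.86 × 12.55/109.6 = 0.556 V.

V_out ≈ 0.556 V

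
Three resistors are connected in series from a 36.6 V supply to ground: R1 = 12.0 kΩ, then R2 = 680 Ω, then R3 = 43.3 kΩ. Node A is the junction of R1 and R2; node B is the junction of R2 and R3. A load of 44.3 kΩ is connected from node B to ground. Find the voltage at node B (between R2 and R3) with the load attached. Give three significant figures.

V ≈ 23.2 V

At node B, R3 is in parallel with the load: R3‖R_L = 21900 Ω.
Below node A the resistance is R2 + (R3‖R_L) = 22580 Ω, so V_A = 36.6 × 22580/34580 = 23.90 V.
Then V_B = V_A × (R3‖R_L)/(R2 + R3‖R_L) = 23.90 × 21900/22580 = 23.2 V.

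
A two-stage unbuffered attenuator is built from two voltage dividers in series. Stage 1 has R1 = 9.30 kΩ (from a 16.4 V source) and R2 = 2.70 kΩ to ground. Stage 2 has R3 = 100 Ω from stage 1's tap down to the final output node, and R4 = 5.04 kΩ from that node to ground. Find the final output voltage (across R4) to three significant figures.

V_out ≈ 2.57 V

Stage 2 presents R3+R4 = 5140 Ω as a load on stage 1's tap.
Stage 1's lower leg becomes R2‖(R3+R4) = 1770 Ω, so V_mid = 16.4 × 1770/11070 = 2.622 V.
Stage 2 is itself unloaded: V_out = V_mid × R4/(R3+R4) = 2.622 × 5040/5140 = 2.57 V.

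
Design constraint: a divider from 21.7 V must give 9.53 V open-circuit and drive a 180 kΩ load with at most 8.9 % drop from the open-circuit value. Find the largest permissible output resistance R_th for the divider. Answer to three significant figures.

R_th ≤ 17.6 kΩ

Loading drop = R_th/(R_th + R_L) ≤ 0.0890, so R_th ≤ R_L · ε/(1−ε) = 180 kΩ × 0.0890/0.9110 = 17.6 kΩ.
(Any R1, R2 with R2/(R1+R2) = 0.439 and R1‖R2 ≤ 17.6 kΩ will meet the spec.)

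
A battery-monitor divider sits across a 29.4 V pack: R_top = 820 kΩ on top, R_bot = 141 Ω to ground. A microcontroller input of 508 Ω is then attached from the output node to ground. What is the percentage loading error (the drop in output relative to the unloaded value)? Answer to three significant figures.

21.7 %

The divider's output (Thévenin) resistance is R_top‖R_bot = 141.0 Ω.
Fractional drop under load = R_th/(R_th + R_L) = 141.0 / (141.0 + 508) = 0.2172.
So the output falls by 21.7 %.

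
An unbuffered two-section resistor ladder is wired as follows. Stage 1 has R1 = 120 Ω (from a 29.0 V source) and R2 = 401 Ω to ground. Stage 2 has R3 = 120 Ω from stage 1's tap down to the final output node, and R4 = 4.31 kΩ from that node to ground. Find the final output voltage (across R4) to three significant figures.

Stage 2 presents R3+R4 = 4430 Ω as a load on stage 1's tap.
Stage 1's lower leg becomes R2‖(R3+R4) = 367.7 Ω, so V_mid = 29.0 × 367.7/487.7 = 21.86 V.
Stage 2 is itself unloaded: V_out = V_mid × R4/(R3+R4) = 21.86 × 4310/4430 = 21.3 V.

V_out ≈ 21.3 V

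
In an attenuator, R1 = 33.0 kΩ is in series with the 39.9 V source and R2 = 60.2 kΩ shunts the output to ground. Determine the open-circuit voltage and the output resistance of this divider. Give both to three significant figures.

V_th = 25.8 V, R_th = 21.3 kΩ

V_th is the open-circuit tap voltage: 39.9 × 60.2/(33.0 + 60.2) = 25.8 V.
With the supply zeroed, R1 and R2 appear in parallel from the tap: R_th = R1‖R2 = (33.0 × 60.2)/93.20 = 21.3 kΩ.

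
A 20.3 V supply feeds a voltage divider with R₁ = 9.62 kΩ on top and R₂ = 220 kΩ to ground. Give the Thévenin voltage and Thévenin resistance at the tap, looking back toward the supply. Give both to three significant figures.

V_th = 19.4 V, R_th = 9.22 kΩ

V_th is the open-circuit tap voltage: 20.3 × 220/(9.62 + 220) = 19.4 V.
With the supply zeroed, R₁ and R₂ appear in parallel from the tap: R_th = R₁‖R₂ = (9.62 × 220)/229.6 = 9.22 kΩ.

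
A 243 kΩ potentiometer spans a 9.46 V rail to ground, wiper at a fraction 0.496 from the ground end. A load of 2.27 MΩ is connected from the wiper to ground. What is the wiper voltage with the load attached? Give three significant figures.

V ≈ 4.57 V

The wiper splits the pot into (1−α)R = 122.5 kΩ above and αR = 120.5 kΩ below.
Lower section ‖ load = 114.5 kΩ.
V_wiper = 9.46 × 114.5/(122.5 + 114.5) = 4.57 V.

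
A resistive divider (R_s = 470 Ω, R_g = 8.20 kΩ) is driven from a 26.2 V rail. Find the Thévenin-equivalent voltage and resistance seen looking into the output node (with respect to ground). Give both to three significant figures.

V_th = 24.8 V, R_th = 445 Ω

V_th is the open-circuit tap voltage: 26.2 × 8200/(470 + 8200) = 24.8 V.
With the supply zeroed, R_s and R_g appear in parallel from the tap: R_th = R_s‖R_g = (470 × 8200)/8670 = 445 Ω.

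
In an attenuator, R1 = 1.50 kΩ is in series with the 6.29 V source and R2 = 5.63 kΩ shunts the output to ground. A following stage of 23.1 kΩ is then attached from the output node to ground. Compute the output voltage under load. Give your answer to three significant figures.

V_out ≈ 4.72 V

The load sits in parallel with R2: R2‖R_L = (5.63 × 23.1) / (5.63 + 23.1) = 4.527 kΩ.
V_out = 6.29 × 4.527 / (1.50 + 4.527) = 6.29 × 4.527/6.027 = 4.72 V.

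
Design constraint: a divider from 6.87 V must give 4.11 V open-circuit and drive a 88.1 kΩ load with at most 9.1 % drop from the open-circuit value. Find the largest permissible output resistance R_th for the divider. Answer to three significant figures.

R_th ≤ 8.82 kΩ

Loading drop = R_th/(R_th + R_L) ≤ 0.0910, so R_th ≤ R_L · ε/(1−ε) = 88.1 kΩ × 0.0910/0.9090 = 8.82 kΩ.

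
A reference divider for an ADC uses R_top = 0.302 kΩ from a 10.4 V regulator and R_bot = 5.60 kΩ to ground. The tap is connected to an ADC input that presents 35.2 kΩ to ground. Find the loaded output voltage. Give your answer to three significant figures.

V_out ≈ 9.79 V

The load sits in parallel with R_bot: R_bot‖R_L = (5600 × 35200) / (5600 + 35200) = 4831 Ω.
V_out = 10.4 × 4831 / (302 + 4831) = 10.4 × 4831/5133 = 9.79 V.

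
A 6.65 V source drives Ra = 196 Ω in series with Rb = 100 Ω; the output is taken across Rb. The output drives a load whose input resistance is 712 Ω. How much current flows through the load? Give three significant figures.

Rb‖R_L = 87.68 Ω; V_out = 6.65 × 87.68/283.7 = 2.055 V.
I_L = V_out / R_L = 2.055 / 712 Ω = 2.89 mA.

I_L ≈ 2.89 mA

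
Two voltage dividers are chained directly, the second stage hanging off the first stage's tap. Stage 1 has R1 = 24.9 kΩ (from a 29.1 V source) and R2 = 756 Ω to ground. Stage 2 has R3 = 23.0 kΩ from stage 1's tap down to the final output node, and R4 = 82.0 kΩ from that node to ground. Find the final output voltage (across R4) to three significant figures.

Stage 2 presents R3+R4 = 105000 Ω as a load on stage 1's tap.
Stage 1's lower leg becomes R2‖(R3+R4) = 750.6 Ω, so V_mid = 29.1 × 750.6/25650 = 0.8515 V.
Stage 2 is itself unloaded: V_out = V_mid × R4/(R3+R4) = 0.8515 × 82000/105000 = 0.665 V.

V_out ≈ 0.665 V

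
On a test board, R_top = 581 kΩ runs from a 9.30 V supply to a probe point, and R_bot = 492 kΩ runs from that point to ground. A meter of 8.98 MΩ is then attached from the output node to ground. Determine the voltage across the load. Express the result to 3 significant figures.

V_out ≈ 4.14 V

The load sits in parallel with R_bot: R_bot‖R_L = (492 × 8980) / (492 + 8980) = 466.4 kΩ.
V_out = 9.30 × 466.4 / (581 + 466.4) = 9.30 × 466.4/1047 = 4.14 V.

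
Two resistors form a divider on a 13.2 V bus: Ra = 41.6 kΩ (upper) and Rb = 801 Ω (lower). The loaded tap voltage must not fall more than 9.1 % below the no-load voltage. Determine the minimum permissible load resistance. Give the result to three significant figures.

Output resistance R_th = Ra‖Rb = (41600 × 801)/42400 = 785.9 Ω.
The fractional drop is R_th/(R_th + R_L); requiring this ≤ 0.0910 gives R_L ≥ R_th(1/0.0910 − 1) = 785.9 × 9.989 = 7.85 kΩ.

R_L(min) ≈ 7.85 kΩ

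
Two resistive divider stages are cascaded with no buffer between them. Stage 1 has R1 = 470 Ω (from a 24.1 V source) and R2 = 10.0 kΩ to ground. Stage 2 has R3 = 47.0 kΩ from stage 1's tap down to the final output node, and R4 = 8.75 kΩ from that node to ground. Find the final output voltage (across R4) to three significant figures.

Stage 2 presents R3+R4 = 55750 Ω as a load on stage 1's tap.
Stage 1's lower leg becomes R2‖(R3+R4) = 8479 Ω, so V_mid = 24.1 × 8479/8949 = 22.83 V.
Stage 2 is itself unloaded: V_out = V_mid × R4/(R3+R4) = 22.83 × 8750/55750 = 3.58 V.

V_out ≈ 3.58 V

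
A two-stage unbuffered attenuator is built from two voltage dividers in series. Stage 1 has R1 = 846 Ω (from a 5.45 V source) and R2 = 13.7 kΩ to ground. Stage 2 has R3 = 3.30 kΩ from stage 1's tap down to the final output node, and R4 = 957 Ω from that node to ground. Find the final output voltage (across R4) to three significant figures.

Stage 2 presents R3+R4 = 4257 Ω as a load on stage 1's tap.
Stage 1's lower leg becomes R2‖(R3+R4) = 3248 Ω, so V_mid = 5.45 × 3248/4094 = 4.324 V.
Stage 2 is itself unloaded: V_out = V_mid × R4/(R3+R4) = 4.324 × 957/4257 = 0.972 V.

V_out ≈ 0.972 V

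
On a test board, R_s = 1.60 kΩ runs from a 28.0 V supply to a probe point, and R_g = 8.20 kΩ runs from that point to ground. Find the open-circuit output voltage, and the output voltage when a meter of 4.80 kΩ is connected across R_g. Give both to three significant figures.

Unloaded: 23.4 V; loaded: 18.3 V

Open-circuit: V = 28.0 × 8.20/(1.60 + 8.20) = 23.4 V.
With the load, R_g becomes R_g‖R_L = 3.028 kΩ, so V = 28.0 × 3.028/4.628 = 18.3 V.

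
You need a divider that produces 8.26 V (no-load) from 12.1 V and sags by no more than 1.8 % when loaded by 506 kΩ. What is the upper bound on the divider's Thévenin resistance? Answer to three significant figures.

R_th ≤ 9.27 kΩ

Loading drop = R_th/(R_th + R_L) ≤ 0.0180, so R_th ≤ R_L · ε/(1−ε) = 506 kΩ × 0.0180/0.9820 = 9.27 kΩ.
(Any R1, R2 with R2/(R1+R2) = 0.683 and R1‖R2 ≤ 9.27 kΩ will meet the spec.)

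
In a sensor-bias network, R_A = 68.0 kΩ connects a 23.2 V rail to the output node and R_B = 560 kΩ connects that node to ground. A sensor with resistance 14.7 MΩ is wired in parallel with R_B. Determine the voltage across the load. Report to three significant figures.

The load sits in parallel with R_B: R_B‖R_L = (560 × 14700) / (560 + 14700) = 539.4 kΩ.
V_out = 23.2 × 539.4 / (68.0 + 539.4) = 23.2 × 539.4/607.4 = 20.6 V.
(Unloaded it would have been 20.7 V.)

V_out ≈ 20.6 V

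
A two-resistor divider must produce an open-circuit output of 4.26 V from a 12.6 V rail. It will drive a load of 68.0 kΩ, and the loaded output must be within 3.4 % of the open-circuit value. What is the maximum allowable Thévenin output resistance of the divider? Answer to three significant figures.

R_th ≤ 2.39 kΩ

Loading drop = R_th/(R_th + R_L) ≤ 0.0340, so R_th ≤ R_L · ε/(1−ε) = 68.0 kΩ × 0.0340/0.9660 = 2.39 kΩ.
(Any R1, R2 with R2/(R1+R2) = 0.338 and R1‖R2 ≤ 2.39 kΩ will meet the spec.)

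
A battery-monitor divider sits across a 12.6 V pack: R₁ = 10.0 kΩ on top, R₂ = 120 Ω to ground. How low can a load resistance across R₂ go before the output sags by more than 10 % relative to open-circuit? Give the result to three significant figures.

Output resistance R_th = R₁‖R₂ = (10000 × 120)/10120 = 118.6 Ω.
The fractional drop is R_th/(R_th + R_L); requiring this ≤ 0.100 gives R_L ≥ R_th(1/0.100 − 1) = 118.6 × 9.000 = 1.07 kΩ.

R_L(min) ≈ 1.07 kΩ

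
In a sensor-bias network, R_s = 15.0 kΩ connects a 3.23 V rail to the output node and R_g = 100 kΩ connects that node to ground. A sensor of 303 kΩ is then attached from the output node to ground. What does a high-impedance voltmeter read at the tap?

V_out ≈ 2.69 V

The load sits in parallel with R_g: R_g‖R_L = (100 × 303) / (100 + 303) = 75.19 kΩ.
V_out = 3.23 × 75.19 / (15.0 + 75.19) = 3.23 × 75.19/90.19 = 2.69 V.
(Unloaded it would have been 2.81 V.)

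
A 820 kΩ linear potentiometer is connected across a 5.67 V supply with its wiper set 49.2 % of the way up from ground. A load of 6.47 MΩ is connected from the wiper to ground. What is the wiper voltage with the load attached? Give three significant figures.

V ≈ 2.70 V

The wiper splits the pot into (1−α)R = 416.6 kΩ above and αR = 403.4 kΩ below.
Lower section ‖ load = 379.8 kΩ.
V_wiper = 5.67 × 379.8/(416.6 + 379.8) = 2.70 V.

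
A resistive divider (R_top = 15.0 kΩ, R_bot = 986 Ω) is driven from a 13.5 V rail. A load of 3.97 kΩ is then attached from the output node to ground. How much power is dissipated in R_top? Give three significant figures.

P ≈ 11.0 mW

Total resistance from the source is R_top + (R_bot‖R_L) = 15790 Ω, so I = 13.5/15790 Ω = 0.8550 mA.
P = I²·R_top = (0.8550 mA)² × 15.0 kΩ = 11.0 mW.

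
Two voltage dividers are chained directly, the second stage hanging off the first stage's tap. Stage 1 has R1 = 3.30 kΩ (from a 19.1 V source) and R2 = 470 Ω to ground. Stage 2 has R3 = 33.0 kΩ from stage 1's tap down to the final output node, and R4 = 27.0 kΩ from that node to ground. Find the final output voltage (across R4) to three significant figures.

V_out ≈ 1.06 V

Stage 2 presents R3+R4 = 60000 Ω as a load on stage 1's tap.
Stage 1's lower leg becomes R2‖(R3+R4) = 466.3 Ω, so V_mid = 19.1 × 466.3/3766 = 2.365 V.
Stage 2 is itself unloaded: V_out = V_mid × R4/(R3+R4) = 2.365 × 27000/60000 = 1.06 V.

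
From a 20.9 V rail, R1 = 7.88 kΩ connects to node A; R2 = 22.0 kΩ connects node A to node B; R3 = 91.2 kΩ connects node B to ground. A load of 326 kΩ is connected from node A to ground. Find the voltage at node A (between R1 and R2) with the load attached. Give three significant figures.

Below node A the series string R2+R3 = 113.2 kΩ sits in parallel with the 326 kΩ load: 84.02 kΩ.
V_A = 20.9 × 84.02/(7.88 + 84.02) = 19.1 V.

V ≈ 19.1 V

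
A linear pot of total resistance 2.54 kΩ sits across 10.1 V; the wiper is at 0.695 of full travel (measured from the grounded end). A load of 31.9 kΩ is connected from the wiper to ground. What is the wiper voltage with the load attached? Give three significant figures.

The wiper splits the pot into (1−α)R = 774.7 Ω above and αR = 1765 Ω below.
Lower section ‖ load = 1673 Ω.
V_wiper = 10.1 × 1673/(774.7 + 1673) = 6.90 V.

V ≈ 6.90 V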